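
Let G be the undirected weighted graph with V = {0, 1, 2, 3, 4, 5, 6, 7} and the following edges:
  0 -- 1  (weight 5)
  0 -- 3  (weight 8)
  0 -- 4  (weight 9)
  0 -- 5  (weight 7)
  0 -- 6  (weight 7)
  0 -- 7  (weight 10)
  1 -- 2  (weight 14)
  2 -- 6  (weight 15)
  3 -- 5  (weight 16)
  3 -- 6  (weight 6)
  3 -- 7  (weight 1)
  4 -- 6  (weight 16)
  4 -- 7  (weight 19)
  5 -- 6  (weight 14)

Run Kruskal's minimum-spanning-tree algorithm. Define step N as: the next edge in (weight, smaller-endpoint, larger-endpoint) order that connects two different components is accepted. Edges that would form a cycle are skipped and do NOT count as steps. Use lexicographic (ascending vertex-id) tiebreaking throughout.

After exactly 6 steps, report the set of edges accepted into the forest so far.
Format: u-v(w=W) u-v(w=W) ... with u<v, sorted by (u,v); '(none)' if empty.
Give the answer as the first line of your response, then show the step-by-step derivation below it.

0-1(w=5) 0-4(w=9) 0-5(w=7) 0-6(w=7) 3-6(w=6) 3-7(w=1)

step 1: add edge 3-7 (w=1); MST = {3-7(w=1)}
step 2: add edge 0-1 (w=5); MST = {0-1(w=5) 3-7(w=1)}
step 3: add edge 3-6 (w=6); MST = {0-1(w=5) 3-6(w=6) 3-7(w=1)}
step 4: add edge 0-5 (w=7); MST = {0-1(w=5) 0-5(w=7) 3-6(w=6) 3-7(w=1)}
step 5: add edge 0-6 (w=7); MST = {0-1(w=5) 0-5(w=7) 0-6(w=7) 3-6(w=6) 3-7(w=1)}
step 6: add edge 0-4 (w=9); MST = {0-1(w=5) 0-4(w=9) 0-5(w=7) 0-6(w=7) 3-6(w=6) 3-7(w=1)}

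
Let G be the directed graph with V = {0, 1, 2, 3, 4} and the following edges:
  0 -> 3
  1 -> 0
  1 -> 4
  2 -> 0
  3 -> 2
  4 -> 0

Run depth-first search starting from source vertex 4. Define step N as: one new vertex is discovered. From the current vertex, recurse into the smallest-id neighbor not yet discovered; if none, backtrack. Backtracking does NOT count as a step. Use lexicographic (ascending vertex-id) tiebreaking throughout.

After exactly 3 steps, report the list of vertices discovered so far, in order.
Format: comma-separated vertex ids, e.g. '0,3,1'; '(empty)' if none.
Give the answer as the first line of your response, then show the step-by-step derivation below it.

4,0,3

step 1: discover 4; path=4; order=4
step 2: discover 0; path=4>0; order=4,0
step 3: discover 3; path=4>0>3; order=4,0,3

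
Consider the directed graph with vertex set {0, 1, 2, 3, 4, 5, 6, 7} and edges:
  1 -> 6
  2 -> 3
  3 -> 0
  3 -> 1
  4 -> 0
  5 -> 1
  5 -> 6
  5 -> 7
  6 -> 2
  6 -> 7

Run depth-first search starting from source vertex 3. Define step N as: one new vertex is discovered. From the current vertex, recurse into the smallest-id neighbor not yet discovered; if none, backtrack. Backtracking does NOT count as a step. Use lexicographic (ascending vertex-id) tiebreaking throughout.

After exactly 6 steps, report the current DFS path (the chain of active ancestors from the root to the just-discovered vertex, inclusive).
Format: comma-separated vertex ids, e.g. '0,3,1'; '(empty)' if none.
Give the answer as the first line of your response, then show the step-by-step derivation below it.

3,1,6,7

step 1: discover 3; path=3; order=3
step 2: discover 0; path=3>0; order=3,0
step 3: discover 1; path=3>1; order=3,0,1
step 4: discover 6; path=3>1>6; order=3,0,1,6
step 5: discover 2; path=3>1>6>2; order=3,0,1,6,2
step 6: discover 7; path=3>1>6>7; order=3,0,1,6,2,7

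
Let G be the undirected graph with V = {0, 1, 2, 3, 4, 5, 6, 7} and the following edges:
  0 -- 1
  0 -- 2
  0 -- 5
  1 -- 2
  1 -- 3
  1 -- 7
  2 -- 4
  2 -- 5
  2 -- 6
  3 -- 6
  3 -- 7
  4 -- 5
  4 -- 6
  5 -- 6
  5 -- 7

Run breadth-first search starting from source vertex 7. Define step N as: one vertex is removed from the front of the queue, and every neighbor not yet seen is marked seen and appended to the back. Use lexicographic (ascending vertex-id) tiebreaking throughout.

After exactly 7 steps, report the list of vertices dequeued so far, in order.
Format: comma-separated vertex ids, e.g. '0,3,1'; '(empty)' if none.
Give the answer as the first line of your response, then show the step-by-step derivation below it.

7,1,3,5,0,2,6

step 1: dequeue 7; queue=[1,3,5]; order=7
step 2: dequeue 1; queue=[3,5,0,2]; order=7,1
step 3: dequeue 3; queue=[5,0,2,6]; order=7,1,3
step 4: dequeue 5; queue=[0,2,6,4]; order=7,1,3,5
step 5: dequeue 0; queue=[2,6,4]; order=7,1,3,5,0
step 6: dequeue 2; queue=[6,4]; order=7,1,3,5,0,2
step 7: dequeue 6; queue=[4]; order=7,1,3,5,0,2,6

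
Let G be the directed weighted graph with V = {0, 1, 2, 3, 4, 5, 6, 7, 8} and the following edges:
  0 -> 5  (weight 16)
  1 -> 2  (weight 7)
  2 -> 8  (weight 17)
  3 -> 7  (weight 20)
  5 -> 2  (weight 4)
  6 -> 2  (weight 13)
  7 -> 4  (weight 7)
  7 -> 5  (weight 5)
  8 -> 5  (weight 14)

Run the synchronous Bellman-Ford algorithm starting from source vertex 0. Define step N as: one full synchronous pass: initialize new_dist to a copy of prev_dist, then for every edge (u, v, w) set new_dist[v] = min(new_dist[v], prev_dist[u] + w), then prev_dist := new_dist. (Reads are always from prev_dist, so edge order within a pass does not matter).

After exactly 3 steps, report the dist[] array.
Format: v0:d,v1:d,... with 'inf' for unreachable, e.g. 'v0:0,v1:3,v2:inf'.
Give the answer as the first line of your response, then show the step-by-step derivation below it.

v0:0,v1:inf,v2:20,v3:inf,v4:inf,v5:16,v6:inf,v7:inf,v8:37

step 1: dist = v0:0,v1:inf,v2:inf,v3:inf,v4:inf,v5:16,v6:inf,v7:inf,v8:inf
step 2: dist = v0:0,v1:inf,v2:20,v3:inf,v4:inf,v5:16,v6:inf,v7:inf,v8:inf
step 3: dist = v0:0,v1:inf,v2:20,v3:inf,v4:inf,v5:16,v6:inf,v7:inf,v8:37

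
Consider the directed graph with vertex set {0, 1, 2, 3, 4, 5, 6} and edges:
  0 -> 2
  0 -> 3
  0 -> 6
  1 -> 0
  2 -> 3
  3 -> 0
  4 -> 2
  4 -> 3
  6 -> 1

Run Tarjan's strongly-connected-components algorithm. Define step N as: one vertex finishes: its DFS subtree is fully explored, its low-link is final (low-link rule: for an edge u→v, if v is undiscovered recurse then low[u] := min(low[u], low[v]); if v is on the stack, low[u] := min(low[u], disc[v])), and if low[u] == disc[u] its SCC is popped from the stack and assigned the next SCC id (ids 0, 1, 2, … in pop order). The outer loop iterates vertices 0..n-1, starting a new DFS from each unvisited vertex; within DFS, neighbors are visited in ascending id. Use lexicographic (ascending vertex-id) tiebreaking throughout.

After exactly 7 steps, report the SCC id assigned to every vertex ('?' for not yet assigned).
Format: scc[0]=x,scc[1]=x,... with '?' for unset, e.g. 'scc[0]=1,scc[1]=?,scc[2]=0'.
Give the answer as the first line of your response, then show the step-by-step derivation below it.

scc[0]=0,scc[1]=0,scc[2]=0,scc[3]=0,scc[4]=1,scc[5]=2,scc[6]=0

step 1: low=(low[0]=0,low[1]=?,low[2]=1,low[3]=0,low[4]=?,low[5]=?,low[6]=?); scc=(scc[0]=?,scc[1]=?,scc[2]=?,scc[3]=?,scc[4]=?,scc[5]=?,scc[6]=?)
step 2: low=(low[0]=0,low[1]=?,low[2]=0,low[3]=0,low[4]=?,low[5]=?,low[6]=?); scc=(scc[0]=?,scc[1]=?,scc[2]=?,scc[3]=?,scc[4]=?,scc[5]=?,scc[6]=?)
step 3: low=(low[0]=0,low[1]=0,low[2]=0,low[3]=0,low[4]=?,low[5]=?,low[6]=3); scc=(scc[0]=?,scc[1]=?,scc[2]=?,scc[3]=?,scc[4]=?,scc[5]=?,scc[6]=?)
step 4: low=(low[0]=0,low[1]=0,low[2]=0,low[3]=0,low[4]=?,low[5]=?,low[6]=0); scc=(scc[0]=?,scc[1]=?,scc[2]=?,scc[3]=?,scc[4]=?,scc[5]=?,scc[6]=?)
step 5: low=(low[0]=0,low[1]=0,low[2]=0,low[3]=0,low[4]=?,low[5]=?,low[6]=0); scc=(scc[0]=0,scc[1]=0,scc[2]=0,scc[3]=0,scc[4]=?,scc[5]=?,scc[6]=0)
step 6: low=(low[0]=0,low[1]=0,low[2]=0,low[3]=0,low[4]=5,low[5]=?,low[6]=0); scc=(scc[0]=0,scc[1]=0,scc[2]=0,scc[3]=0,scc[4]=1,scc[5]=?,scc[6]=0)
step 7: low=(low[0]=0,low[1]=0,low[2]=0,low[3]=0,low[4]=5,low[5]=6,low[6]=0); scc=(scc[0]=0,scc[1]=0,scc[2]=0,scc[3]=0,scc[4]=1,scc[5]=2,scc[6]=0)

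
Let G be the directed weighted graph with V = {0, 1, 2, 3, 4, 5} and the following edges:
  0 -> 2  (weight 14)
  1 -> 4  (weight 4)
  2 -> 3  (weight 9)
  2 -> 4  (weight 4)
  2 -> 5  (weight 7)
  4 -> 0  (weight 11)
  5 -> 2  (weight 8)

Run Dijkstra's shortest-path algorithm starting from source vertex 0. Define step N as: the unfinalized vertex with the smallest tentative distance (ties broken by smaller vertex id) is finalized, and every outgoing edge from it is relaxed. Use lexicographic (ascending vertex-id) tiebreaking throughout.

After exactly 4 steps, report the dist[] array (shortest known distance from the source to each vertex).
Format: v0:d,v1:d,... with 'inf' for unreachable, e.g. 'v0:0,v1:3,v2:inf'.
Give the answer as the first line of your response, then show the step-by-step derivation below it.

v0:0,v1:inf,v2:14,v3:23,v4:18,v5:21

step 1: dist = v0:0,v1:inf,v2:14,v3:inf,v4:inf,v5:inf
step 2: dist = v0:0,v1:inf,v2:14,v3:23,v4:18,v5:21
step 3: dist = v0:0,v1:inf,v2:14,v3:23,v4:18,v5:21
step 4: dist = v0:0,v1:inf,v2:14,v3:23,v4:18,v5:21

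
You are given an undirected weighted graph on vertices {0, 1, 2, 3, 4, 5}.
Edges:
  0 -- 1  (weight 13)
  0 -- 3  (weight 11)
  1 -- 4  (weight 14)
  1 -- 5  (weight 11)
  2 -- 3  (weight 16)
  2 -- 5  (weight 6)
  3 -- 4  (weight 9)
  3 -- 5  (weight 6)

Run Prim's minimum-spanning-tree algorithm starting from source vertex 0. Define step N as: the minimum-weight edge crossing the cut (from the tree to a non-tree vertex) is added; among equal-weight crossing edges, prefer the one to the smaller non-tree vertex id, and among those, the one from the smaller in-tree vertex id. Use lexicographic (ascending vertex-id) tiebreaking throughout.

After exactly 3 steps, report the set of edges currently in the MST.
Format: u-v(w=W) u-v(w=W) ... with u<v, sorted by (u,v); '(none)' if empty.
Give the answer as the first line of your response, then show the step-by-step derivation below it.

0-3(w=11) 2-5(w=6) 3-5(w=6)

step 1: add edge 0-3 (w=11); MST = {0-3(w=11)}
step 2: add edge 3-5 (w=6); MST = {0-3(w=11) 3-5(w=6)}
step 3: add edge 2-5 (w=6); MST = {0-3(w=11) 2-5(w=6) 3-5(w=6)}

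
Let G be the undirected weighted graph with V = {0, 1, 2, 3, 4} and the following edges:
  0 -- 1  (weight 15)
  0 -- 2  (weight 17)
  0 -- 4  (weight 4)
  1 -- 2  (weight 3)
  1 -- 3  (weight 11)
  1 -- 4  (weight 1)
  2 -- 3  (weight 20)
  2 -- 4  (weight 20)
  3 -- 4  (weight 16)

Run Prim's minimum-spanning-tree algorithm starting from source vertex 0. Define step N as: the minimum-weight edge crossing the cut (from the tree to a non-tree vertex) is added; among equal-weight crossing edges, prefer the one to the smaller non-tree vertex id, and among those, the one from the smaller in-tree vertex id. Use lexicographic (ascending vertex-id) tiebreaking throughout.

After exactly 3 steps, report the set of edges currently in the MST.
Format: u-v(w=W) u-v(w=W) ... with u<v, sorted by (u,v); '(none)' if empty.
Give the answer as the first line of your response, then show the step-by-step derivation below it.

0-4(w=4) 1-2(w=3) 1-4(w=1)

step 1: add edge 0-4 (w=4); MST = {0-4(w=4)}
step 2: add edge 1-4 (w=1); MST = {0-4(w=4) 1-4(w=1)}
step 3: add edge 1-2 (w=3); MST = {0-4(w=4) 1-2(w=3) 1-4(w=1)}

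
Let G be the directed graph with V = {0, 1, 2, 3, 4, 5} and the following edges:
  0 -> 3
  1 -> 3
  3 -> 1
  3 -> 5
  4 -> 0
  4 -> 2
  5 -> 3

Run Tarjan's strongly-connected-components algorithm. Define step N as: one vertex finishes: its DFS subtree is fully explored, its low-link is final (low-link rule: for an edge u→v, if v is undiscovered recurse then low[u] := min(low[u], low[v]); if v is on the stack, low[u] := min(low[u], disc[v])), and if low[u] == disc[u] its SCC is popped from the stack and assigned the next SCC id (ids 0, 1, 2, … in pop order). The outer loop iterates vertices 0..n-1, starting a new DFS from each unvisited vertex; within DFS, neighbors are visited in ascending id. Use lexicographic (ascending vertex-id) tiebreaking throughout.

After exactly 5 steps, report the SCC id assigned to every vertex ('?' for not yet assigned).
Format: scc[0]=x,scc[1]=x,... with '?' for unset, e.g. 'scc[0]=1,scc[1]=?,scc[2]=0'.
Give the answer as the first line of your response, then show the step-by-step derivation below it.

scc[0]=1,scc[1]=0,scc[2]=2,scc[3]=0,scc[4]=?,scc[5]=0

step 1: low=(low[0]=0,low[1]=1,low[2]=?,low[3]=1,low[4]=?,low[5]=?); scc=(scc[0]=?,scc[1]=?,scc[2]=?,scc[3]=?,scc[4]=?,scc[5]=?)
step 2: low=(low[0]=0,low[1]=1,low[2]=?,low[3]=1,low[4]=?,low[5]=1); scc=(scc[0]=?,scc[1]=?,scc[2]=?,scc[3]=?,scc[4]=?,scc[5]=?)
step 3: low=(low[0]=0,low[1]=1,low[2]=?,low[3]=1,low[4]=?,low[5]=1); scc=(scc[0]=?,scc[1]=0,scc[2]=?,scc[3]=0,scc[4]=?,scc[5]=0)
step 4: low=(low[0]=0,low[1]=1,low[2]=?,low[3]=1,low[4]=?,low[5]=1); scc=(scc[0]=1,scc[1]=0,scc[2]=?,scc[3]=0,scc[4]=?,scc[5]=0)
step 5: low=(low[0]=0,low[1]=1,low[2]=4,low[3]=1,low[4]=?,low[5]=1); scc=(scc[0]=1,scc[1]=0,scc[2]=2,scc[3]=0,scc[4]=?,scc[5]=0)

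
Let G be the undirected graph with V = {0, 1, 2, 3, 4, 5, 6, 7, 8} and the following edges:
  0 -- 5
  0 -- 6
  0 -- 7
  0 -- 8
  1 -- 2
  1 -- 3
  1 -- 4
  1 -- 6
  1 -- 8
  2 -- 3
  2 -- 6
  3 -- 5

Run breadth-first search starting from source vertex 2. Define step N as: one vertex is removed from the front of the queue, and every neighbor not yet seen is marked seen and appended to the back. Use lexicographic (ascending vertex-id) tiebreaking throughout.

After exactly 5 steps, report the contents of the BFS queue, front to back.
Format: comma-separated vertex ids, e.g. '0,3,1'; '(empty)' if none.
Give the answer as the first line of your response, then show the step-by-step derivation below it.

8,5,0

step 1: dequeue 2; queue=[1,3,6]; order=2
step 2: dequeue 1; queue=[3,6,4,8]; order=2,1
step 3: dequeue 3; queue=[6,4,8,5]; order=2,1,3
step 4: dequeue 6; queue=[4,8,5,0]; order=2,1,3,6
step 5: dequeue 4; queue=[8,5,0]; order=2,1,3,6,4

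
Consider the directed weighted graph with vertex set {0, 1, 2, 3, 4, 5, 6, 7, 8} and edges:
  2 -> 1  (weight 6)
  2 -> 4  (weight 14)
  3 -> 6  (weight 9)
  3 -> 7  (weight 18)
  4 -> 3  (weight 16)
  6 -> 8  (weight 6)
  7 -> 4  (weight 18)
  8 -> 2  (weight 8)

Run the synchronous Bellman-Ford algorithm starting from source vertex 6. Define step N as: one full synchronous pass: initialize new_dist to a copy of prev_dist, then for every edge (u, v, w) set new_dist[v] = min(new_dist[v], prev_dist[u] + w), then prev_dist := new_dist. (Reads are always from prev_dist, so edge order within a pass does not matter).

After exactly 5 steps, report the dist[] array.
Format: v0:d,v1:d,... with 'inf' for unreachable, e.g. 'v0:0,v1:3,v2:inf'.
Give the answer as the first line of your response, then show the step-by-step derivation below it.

v0:inf,v1:20,v2:14,v3:44,v4:28,v5:inf,v6:0,v7:62,v8:6

step 1: dist = v0:inf,v1:inf,v2:inf,v3:inf,v4:inf,v5:inf,v6:0,v7:inf,v8:6
step 2: dist = v0:inf,v1:inf,v2:14,v3:inf,v4:inf,v5:inf,v6:0,v7:inf,v8:6
step 3: dist = v0:inf,v1:20,v2:14,v3:inf,v4:28,v5:inf,v6:0,v7:inf,v8:6
step 4: dist = v0:inf,v1:20,v2:14,v3:44,v4:28,v5:inf,v6:0,v7:inf,v8:6
step 5: dist = v0:inf,v1:20,v2:14,v3:44,v4:28,v5:inf,v6:0,v7:62,v8:6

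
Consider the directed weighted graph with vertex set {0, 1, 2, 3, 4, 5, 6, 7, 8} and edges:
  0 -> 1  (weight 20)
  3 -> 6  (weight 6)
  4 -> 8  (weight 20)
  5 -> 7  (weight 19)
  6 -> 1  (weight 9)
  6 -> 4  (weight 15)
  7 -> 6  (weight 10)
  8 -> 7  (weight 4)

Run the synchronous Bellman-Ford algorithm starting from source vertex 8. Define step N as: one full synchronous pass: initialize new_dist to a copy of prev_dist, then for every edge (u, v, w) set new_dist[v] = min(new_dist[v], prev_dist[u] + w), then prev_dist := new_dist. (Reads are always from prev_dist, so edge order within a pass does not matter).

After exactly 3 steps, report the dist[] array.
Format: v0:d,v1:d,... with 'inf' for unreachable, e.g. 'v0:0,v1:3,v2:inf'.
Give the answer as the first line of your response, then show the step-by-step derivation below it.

v0:inf,v1:23,v2:inf,v3:inf,v4:29,v5:inf,v6:14,v7:4,v8:0

step 1: dist = v0:inf,v1:inf,v2:inf,v3:inf,v4:inf,v5:inf,v6:inf,v7:4,v8:0
step 2: dist = v0:inf,v1:inf,v2:inf,v3:inf,v4:inf,v5:inf,v6:14,v7:4,v8:0
step 3: dist = v0:inf,v1:23,v2:inf,v3:inf,v4:29,v5:inf,v6:14,v7:4,v8:0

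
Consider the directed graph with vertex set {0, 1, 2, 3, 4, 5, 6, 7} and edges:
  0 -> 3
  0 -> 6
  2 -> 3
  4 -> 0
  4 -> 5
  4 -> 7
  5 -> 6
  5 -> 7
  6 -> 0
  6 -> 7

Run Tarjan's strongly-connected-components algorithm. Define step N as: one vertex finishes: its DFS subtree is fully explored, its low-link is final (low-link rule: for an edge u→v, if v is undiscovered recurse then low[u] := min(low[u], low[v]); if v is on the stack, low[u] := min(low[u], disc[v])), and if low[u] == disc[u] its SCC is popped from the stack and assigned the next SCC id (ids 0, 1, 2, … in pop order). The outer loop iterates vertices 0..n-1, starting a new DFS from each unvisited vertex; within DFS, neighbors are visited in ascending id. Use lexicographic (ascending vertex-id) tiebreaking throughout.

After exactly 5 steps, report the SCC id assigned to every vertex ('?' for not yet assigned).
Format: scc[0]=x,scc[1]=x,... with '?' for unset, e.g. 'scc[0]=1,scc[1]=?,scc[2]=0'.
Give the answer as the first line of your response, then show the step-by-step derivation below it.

scc[0]=2,scc[1]=3,scc[2]=?,scc[3]=0,scc[4]=?,scc[5]=?,scc[6]=2,scc[7]=1

step 1: low=(low[0]=0,low[1]=?,low[2]=?,low[3]=1,low[4]=?,low[5]=?,low[6]=?,low[7]=?); scc=(scc[0]=?,scc[1]=?,scc[2]=?,scc[3]=0,scc[4]=?,scc[5]=?,scc[6]=?,scc[7]=?)
step 2: low=(low[0]=0,low[1]=?,low[2]=?,low[3]=1,low[4]=?,low[5]=?,low[6]=0,low[7]=3); scc=(scc[0]=?,scc[1]=?,scc[2]=?,scc[3]=0,scc[4]=?,scc[5]=?,scc[6]=?,scc[7]=1)
step 3: low=(low[0]=0,low[1]=?,low[2]=?,low[3]=1,low[4]=?,low[5]=?,low[6]=0,low[7]=3); scc=(scc[0]=?,scc[1]=?,scc[2]=?,scc[3]=0,scc[4]=?,scc[5]=?,scc[6]=?,scc[7]=1)
step 4: low=(low[0]=0,low[1]=?,low[2]=?,low[3]=1,low[4]=?,low[5]=?,low[6]=0,low[7]=3); scc=(scc[0]=2,scc[1]=?,scc[2]=?,scc[3]=0,scc[4]=?,scc[5]=?,scc[6]=2,scc[7]=1)
step 5: low=(low[0]=0,low[1]=4,low[2]=?,low[3]=1,low[4]=?,low[5]=?,low[6]=0,low[7]=3); scc=(scc[0]=2,scc[1]=3,scc[2]=?,scc[3]=0,scc[4]=?,scc[5]=?,scc[6]=2,scc[7]=1)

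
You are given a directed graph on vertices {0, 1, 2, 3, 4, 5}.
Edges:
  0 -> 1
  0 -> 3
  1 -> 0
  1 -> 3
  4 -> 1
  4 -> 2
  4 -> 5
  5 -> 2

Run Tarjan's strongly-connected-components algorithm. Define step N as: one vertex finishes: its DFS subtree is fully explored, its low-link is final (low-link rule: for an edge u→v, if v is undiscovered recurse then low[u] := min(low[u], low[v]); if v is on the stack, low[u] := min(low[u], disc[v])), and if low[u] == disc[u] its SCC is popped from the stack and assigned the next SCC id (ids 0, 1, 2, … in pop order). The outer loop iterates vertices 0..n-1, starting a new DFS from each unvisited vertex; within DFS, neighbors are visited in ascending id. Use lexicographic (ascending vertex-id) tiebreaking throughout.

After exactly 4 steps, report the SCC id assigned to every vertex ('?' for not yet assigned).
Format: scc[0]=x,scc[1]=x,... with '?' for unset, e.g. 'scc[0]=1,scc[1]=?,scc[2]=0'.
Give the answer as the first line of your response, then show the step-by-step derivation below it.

scc[0]=1,scc[1]=1,scc[2]=2,scc[3]=0,scc[4]=?,scc[5]=?

step 1: low=(low[0]=0,low[1]=0,low[2]=?,low[3]=2,low[4]=?,low[5]=?); scc=(scc[0]=?,scc[1]=?,scc[2]=?,scc[3]=0,scc[4]=?,scc[5]=?)
step 2: low=(low[0]=0,low[1]=0,low[2]=?,low[3]=2,low[4]=?,low[5]=?); scc=(scc[0]=?,scc[1]=?,scc[2]=?,scc[3]=0,scc[4]=?,scc[5]=?)
step 3: low=(low[0]=0,low[1]=0,low[2]=?,low[3]=2,low[4]=?,low[5]=?); scc=(scc[0]=1,scc[1]=1,scc[2]=?,scc[3]=0,scc[4]=?,scc[5]=?)
step 4: low=(low[0]=0,low[1]=0,low[2]=3,low[3]=2,low[4]=?,low[5]=?); scc=(scc[0]=1,scc[1]=1,scc[2]=2,scc[3]=0,scc[4]=?,scc[5]=?)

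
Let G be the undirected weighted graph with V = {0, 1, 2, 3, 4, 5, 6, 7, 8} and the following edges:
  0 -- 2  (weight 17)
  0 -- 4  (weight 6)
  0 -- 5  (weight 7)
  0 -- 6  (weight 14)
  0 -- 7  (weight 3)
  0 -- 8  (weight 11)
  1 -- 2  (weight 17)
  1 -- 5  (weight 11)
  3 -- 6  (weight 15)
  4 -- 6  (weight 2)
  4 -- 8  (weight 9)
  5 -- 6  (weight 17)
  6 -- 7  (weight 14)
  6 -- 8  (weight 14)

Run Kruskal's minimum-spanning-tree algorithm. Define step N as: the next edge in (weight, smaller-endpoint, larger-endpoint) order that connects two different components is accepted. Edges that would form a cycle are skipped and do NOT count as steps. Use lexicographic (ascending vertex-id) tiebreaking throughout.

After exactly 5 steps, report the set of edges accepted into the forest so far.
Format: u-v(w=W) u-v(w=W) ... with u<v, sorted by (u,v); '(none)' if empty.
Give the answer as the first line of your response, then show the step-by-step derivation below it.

0-4(w=6) 0-5(w=7) 0-7(w=3) 4-6(w=2) 4-8(w=9)

step 1: add edge 4-6 (w=2); MST = {4-6(w=2)}
step 2: add edge 0-7 (w=3); MST = {0-7(w=3) 4-6(w=2)}
step 3: add edge 0-4 (w=6); MST = {0-4(w=6) 0-7(w=3) 4-6(w=2)}
step 4: add edge 0-5 (w=7); MST = {0-4(w=6) 0-5(w=7) 0-7(w=3) 4-6(w=2)}
step 5: add edge 4-8 (w=9); MST = {0-4(w=6) 0-5(w=7) 0-7(w=3) 4-6(w=2) 4-8(w=9)}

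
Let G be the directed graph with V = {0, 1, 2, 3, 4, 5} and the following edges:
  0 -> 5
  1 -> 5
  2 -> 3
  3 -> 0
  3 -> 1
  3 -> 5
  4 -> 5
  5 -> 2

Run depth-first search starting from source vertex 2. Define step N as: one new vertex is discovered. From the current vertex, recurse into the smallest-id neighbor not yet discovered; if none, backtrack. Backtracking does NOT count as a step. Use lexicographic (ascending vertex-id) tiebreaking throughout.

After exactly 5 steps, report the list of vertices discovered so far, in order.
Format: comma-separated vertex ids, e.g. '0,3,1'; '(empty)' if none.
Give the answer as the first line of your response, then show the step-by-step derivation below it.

2,3,0,5,1

step 1: discover 2; path=2; order=2
step 2: discover 3; path=2>3; order=2,3
step 3: discover 0; path=2>3>0; order=2,3,0
step 4: discover 5; path=2>3>0>5; order=2,3,0,5
step 5: discover 1; path=2>3>1; order=2,3,0,5,1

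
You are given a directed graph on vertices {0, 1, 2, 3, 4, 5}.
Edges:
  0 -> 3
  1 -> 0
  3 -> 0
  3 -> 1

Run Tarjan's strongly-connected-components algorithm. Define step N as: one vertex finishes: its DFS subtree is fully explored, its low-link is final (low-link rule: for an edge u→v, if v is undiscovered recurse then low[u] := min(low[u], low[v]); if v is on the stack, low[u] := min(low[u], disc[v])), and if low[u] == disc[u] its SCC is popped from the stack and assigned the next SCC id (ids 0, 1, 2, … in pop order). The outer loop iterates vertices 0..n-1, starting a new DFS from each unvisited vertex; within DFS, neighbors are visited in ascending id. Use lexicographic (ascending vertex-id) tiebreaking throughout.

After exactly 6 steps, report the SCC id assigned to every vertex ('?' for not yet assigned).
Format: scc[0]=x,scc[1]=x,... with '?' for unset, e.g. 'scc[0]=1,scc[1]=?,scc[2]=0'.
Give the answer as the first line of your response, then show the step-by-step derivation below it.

scc[0]=0,scc[1]=0,scc[2]=1,scc[3]=0,scc[4]=2,scc[5]=3

step 1: low=(low[0]=0,low[1]=0,low[2]=?,low[3]=0,low[4]=?,low[5]=?); scc=(scc[0]=?,scc[1]=?,scc[2]=?,scc[3]=?,scc[4]=?,scc[5]=?)
step 2: low=(low[0]=0,low[1]=0,low[2]=?,low[3]=0,low[4]=?,low[5]=?); scc=(scc[0]=?,scc[1]=?,scc[2]=?,scc[3]=?,scc[4]=?,scc[5]=?)
step 3: low=(low[0]=0,low[1]=0,low[2]=?,low[3]=0,low[4]=?,low[5]=?); scc=(scc[0]=0,scc[1]=0,scc[2]=?,scc[3]=0,scc[4]=?,scc[5]=?)
step 4: low=(low[0]=0,low[1]=0,low[2]=3,low[3]=0,low[4]=?,low[5]=?); scc=(scc[0]=0,scc[1]=0,scc[2]=1,scc[3]=0,scc[4]=?,scc[5]=?)
step 5: low=(low[0]=0,low[1]=0,low[2]=3,low[3]=0,low[4]=4,low[5]=?); scc=(scc[0]=0,scc[1]=0,scc[2]=1,scc[3]=0,scc[4]=2,scc[5]=?)
step 6: low=(low[0]=0,low[1]=0,low[2]=3,low[3]=0,low[4]=4,low[5]=5); scc=(scc[0]=0,scc[1]=0,scc[2]=1,scc[3]=0,scc[4]=2,scc[5]=3)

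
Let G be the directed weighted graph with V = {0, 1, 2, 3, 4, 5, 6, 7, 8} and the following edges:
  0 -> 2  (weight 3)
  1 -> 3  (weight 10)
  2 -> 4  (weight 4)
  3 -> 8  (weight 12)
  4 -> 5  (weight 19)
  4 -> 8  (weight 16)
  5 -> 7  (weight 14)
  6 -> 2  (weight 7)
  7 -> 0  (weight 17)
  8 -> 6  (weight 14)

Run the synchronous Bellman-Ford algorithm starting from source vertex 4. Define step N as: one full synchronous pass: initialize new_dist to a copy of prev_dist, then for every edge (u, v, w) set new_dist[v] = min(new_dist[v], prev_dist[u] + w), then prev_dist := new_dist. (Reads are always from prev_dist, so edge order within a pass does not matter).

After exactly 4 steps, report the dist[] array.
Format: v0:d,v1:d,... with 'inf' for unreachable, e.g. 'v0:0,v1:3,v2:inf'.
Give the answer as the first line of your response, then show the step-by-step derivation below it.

v0:50,v1:inf,v2:37,v3:inf,v4:0,v5:19,v6:30,v7:33,v8:16

step 1: dist = v0:inf,v1:inf,v2:inf,v3:inf,v4:0,v5:19,v6:inf,v7:inf,v8:16
step 2: dist = v0:inf,v1:inf,v2:inf,v3:inf,v4:0,v5:19,v6:30,v7:33,v8:16
step 3: dist = v0:50,v1:inf,v2:37,v3:inf,v4:0,v5:19,v6:30,v7:33,v8:16
step 4: dist = v0:50,v1:inf,v2:37,v3:inf,v4:0,v5:19,v6:30,v7:33,v8:16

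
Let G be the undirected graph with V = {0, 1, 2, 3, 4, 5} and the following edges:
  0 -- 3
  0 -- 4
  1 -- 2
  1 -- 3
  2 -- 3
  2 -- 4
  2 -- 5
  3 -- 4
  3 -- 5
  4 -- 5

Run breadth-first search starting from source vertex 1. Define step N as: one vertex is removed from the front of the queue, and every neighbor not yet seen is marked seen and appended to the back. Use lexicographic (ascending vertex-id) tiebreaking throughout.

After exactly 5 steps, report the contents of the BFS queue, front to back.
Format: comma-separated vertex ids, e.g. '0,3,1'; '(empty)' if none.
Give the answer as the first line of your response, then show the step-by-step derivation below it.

0

step 1: dequeue 1; queue=[2,3]; order=1
step 2: dequeue 2; queue=[3,4,5]; order=1,2
step 3: dequeue 3; queue=[4,5,0]; order=1,2,3
step 4: dequeue 4; queue=[5,0]; order=1,2,3,4
step 5: dequeue 5; queue=[0]; order=1,2,3,4,5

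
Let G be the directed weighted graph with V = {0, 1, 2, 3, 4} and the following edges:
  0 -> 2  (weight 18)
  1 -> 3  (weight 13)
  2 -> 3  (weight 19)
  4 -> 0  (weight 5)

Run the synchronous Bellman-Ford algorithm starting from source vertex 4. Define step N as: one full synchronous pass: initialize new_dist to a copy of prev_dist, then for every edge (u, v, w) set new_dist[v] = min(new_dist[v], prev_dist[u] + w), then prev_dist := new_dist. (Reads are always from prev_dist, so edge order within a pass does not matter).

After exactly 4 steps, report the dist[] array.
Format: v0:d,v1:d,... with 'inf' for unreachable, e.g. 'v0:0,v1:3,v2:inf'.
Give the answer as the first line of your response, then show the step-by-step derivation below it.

v0:5,v1:inf,v2:23,v3:42,v4:0

step 1: dist = v0:5,v1:inf,v2:inf,v3:inf,v4:0
step 2: dist = v0:5,v1:inf,v2:23,v3:inf,v4:0
step 3: dist = v0:5,v1:inf,v2:23,v3:42,v4:0
step 4: dist = v0:5,v1:inf,v2:23,v3:42,v4:0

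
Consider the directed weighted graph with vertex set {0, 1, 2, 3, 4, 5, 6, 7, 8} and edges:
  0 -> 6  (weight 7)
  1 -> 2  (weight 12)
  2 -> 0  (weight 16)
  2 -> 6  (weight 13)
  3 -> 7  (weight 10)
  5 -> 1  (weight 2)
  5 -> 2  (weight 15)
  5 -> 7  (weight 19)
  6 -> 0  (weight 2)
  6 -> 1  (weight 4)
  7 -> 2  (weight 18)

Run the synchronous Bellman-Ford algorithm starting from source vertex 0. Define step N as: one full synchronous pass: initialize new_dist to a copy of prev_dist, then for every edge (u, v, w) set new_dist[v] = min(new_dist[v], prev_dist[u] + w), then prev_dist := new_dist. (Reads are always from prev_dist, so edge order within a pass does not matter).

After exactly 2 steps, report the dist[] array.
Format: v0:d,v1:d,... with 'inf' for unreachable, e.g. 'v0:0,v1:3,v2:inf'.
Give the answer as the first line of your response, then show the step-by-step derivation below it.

v0:0,v1:11,v2:inf,v3:inf,v4:inf,v5:inf,v6:7,v7:inf,v8:inf

step 1: dist = v0:0,v1:inf,v2:inf,v3:inf,v4:inf,v5:inf,v6:7,v7:inf,v8:inf
step 2: dist = v0:0,v1:11,v2:inf,v3:inf,v4:inf,v5:inf,v6:7,v7:inf,v8:inf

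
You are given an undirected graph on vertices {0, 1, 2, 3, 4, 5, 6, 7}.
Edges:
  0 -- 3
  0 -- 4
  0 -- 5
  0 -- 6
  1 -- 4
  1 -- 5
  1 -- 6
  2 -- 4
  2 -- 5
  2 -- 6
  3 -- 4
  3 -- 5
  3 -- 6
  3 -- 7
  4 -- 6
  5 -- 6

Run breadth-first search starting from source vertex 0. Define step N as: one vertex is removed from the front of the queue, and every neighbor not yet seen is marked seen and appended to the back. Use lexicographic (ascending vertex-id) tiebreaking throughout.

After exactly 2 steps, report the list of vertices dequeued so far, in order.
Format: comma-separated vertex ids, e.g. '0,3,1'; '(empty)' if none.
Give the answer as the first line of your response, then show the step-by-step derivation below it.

0,3

step 1: dequeue 0; queue=[3,4,5,6]; order=0
step 2: dequeue 3; queue=[4,5,6,7]; order=0,3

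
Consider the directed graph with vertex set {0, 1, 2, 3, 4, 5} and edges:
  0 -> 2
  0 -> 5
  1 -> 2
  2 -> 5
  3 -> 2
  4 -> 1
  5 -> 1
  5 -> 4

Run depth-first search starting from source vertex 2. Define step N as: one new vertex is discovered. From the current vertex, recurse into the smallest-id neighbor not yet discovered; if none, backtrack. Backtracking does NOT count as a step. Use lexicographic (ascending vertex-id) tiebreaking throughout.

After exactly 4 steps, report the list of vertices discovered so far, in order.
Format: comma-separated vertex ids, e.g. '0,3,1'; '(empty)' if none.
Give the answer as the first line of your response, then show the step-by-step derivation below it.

2,5,1,4

step 1: discover 2; path=2; order=2
step 2: discover 5; path=2>5; order=2,5
step 3: discover 1; path=2>5>1; order=2,5,1
step 4: discover 4; path=2>5>4; order=2,5,1,4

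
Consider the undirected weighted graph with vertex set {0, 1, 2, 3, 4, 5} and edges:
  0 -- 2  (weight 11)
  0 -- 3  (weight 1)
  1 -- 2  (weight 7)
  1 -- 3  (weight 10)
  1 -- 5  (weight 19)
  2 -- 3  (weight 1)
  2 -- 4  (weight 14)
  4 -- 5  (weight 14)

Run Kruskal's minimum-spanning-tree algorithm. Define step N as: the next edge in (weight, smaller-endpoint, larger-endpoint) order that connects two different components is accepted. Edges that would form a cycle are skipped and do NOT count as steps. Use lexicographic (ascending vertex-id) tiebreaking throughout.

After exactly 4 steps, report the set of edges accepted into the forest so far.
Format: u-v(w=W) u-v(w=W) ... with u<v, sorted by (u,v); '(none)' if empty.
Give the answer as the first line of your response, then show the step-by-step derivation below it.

0-3(w=1) 1-2(w=7) 2-3(w=1) 2-4(w=14)

step 1: add edge 0-3 (w=1); MST = {0-3(w=1)}
step 2: add edge 2-3 (w=1); MST = {0-3(w=1) 2-3(w=1)}
step 3: add edge 1-2 (w=7); MST = {0-3(w=1) 1-2(w=7) 2-3(w=1)}
step 4: add edge 2-4 (w=14); MST = {0-3(w=1) 1-2(w=7) 2-3(w=1) 2-4(w=14)}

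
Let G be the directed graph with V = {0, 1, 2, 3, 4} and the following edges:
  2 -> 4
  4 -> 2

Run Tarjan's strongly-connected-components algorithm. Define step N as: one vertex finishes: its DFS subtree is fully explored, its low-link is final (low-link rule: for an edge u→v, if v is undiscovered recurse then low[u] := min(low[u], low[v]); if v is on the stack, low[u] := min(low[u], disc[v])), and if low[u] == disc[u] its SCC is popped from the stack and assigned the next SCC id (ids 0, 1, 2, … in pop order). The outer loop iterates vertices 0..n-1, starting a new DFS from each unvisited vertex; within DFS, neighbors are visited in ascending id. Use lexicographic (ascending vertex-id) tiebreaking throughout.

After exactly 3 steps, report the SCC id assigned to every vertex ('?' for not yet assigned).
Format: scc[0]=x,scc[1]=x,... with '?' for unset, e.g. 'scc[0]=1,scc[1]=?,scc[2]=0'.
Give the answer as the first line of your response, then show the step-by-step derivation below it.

scc[0]=0,scc[1]=1,scc[2]=?,scc[3]=?,scc[4]=?

step 1: low=(low[0]=0,low[1]=?,low[2]=?,low[3]=?,low[4]=?); scc=(scc[0]=0,scc[1]=?,scc[2]=?,scc[3]=?,scc[4]=?)
step 2: low=(low[0]=0,low[1]=1,low[2]=?,low[3]=?,low[4]=?); scc=(scc[0]=0,scc[1]=1,scc[2]=?,scc[3]=?,scc[4]=?)
step 3: low=(low[0]=0,low[1]=1,low[2]=2,low[3]=?,low[4]=2); scc=(scc[0]=0,scc[1]=1,scc[2]=?,scc[3]=?,scc[4]=?)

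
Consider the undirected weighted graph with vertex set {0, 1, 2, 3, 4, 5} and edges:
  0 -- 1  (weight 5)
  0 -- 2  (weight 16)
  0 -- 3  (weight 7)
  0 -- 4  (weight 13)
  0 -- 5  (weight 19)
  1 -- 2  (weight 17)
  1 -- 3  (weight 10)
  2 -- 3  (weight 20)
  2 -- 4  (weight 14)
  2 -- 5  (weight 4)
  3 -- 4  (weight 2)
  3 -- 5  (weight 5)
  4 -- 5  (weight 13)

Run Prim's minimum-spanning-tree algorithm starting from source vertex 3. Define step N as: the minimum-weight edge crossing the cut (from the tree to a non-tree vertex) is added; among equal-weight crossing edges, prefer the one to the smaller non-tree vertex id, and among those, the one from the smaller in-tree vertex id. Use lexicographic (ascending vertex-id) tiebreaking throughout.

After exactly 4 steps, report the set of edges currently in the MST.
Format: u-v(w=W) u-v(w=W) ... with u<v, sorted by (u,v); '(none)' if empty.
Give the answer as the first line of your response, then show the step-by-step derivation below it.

0-3(w=7) 2-5(w=4) 3-4(w=2) 3-5(w=5)

step 1: add edge 3-4 (w=2); MST = {3-4(w=2)}
step 2: add edge 3-5 (w=5); MST = {3-4(w=2) 3-5(w=5)}
step 3: add edge 2-5 (w=4); MST = {2-5(w=4) 3-4(w=2) 3-5(w=5)}
step 4: add edge 0-3 (w=7); MST = {0-3(w=7) 2-5(w=4) 3-4(w=2) 3-5(w=5)}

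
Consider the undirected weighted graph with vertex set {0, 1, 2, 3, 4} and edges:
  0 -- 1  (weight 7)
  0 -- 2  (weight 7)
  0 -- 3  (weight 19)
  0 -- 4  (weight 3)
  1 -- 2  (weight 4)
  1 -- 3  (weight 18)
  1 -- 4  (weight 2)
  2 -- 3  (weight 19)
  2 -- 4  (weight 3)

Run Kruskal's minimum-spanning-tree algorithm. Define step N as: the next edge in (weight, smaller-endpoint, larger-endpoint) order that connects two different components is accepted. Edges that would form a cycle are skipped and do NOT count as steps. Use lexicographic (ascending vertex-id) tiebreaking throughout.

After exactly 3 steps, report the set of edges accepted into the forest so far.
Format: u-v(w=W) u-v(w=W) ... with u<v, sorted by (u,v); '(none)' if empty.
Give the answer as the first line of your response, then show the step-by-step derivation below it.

0-4(w=3) 1-4(w=2) 2-4(w=3)

step 1: add edge 1-4 (w=2); MST = {1-4(w=2)}
step 2: add edge 0-4 (w=3); MST = {0-4(w=3) 1-4(w=2)}
step 3: add edge 2-4 (w=3); MST = {0-4(w=3) 1-4(w=2) 2-4(w=3)}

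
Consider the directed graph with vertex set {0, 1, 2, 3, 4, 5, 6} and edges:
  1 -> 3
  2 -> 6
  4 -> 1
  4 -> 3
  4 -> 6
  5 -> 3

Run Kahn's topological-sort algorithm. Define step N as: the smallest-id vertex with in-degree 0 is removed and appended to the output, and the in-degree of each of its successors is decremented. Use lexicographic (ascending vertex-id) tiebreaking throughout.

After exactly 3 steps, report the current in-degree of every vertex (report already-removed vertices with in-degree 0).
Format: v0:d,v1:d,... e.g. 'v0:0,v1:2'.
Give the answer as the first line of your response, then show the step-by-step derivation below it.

v0:0,v1:0,v2:0,v3:2,v4:0,v5:0,v6:0

step 1: output 0; order=[0]; indeg=(0,1,0,3,0,0,2)
step 2: output 2; order=[0,2]; indeg=(0,1,0,3,0,0,1)
step 3: output 4; order=[0,2,4]; indeg=(0,0,0,2,0,0,0)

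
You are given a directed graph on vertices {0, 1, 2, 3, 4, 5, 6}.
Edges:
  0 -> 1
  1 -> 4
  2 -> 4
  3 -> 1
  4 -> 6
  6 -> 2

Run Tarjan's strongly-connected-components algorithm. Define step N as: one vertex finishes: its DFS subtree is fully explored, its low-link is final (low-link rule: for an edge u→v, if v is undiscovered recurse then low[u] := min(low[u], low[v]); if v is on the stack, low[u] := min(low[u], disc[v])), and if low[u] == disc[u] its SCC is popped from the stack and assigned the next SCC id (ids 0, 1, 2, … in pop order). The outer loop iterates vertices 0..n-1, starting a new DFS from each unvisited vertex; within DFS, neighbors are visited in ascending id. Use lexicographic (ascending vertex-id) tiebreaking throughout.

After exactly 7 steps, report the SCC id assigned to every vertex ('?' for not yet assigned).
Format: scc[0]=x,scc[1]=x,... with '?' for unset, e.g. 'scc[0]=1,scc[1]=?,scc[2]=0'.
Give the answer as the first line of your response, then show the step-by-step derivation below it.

scc[0]=2,scc[1]=1,scc[2]=0,scc[3]=3,scc[4]=0,scc[5]=4,scc[6]=0

step 1: low=(low[0]=0,low[1]=1,low[2]=2,low[3]=?,low[4]=2,low[5]=?,low[6]=3); scc=(scc[0]=?,scc[1]=?,scc[2]=?,scc[3]=?,scc[4]=?,scc[5]=?,scc[6]=?)
step 2: low=(low[0]=0,low[1]=1,low[2]=2,low[3]=?,low[4]=2,low[5]=?,low[6]=2); scc=(scc[0]=?,scc[1]=?,scc[2]=?,scc[3]=?,scc[4]=?,scc[5]=?,scc[6]=?)
step 3: low=(low[0]=0,low[1]=1,low[2]=2,low[3]=?,low[4]=2,low[5]=?,low[6]=2); scc=(scc[0]=?,scc[1]=?,scc[2]=0,scc[3]=?,scc[4]=0,scc[5]=?,scc[6]=0)
step 4: low=(low[0]=0,low[1]=1,low[2]=2,low[3]=?,low[4]=2,low[5]=?,low[6]=2); scc=(scc[0]=?,scc[1]=1,scc[2]=0,scc[3]=?,scc[4]=0,scc[5]=?,scc[6]=0)
step 5: low=(low[0]=0,low[1]=1,low[2]=2,low[3]=?,low[4]=2,low[5]=?,low[6]=2); scc=(scc[0]=2,scc[1]=1,scc[2]=0,scc[3]=?,scc[4]=0,scc[5]=?,scc[6]=0)
step 6: low=(low[0]=0,low[1]=1,low[2]=2,low[3]=5,low[4]=2,low[5]=?,low[6]=2); scc=(scc[0]=2,scc[1]=1,scc[2]=0,scc[3]=3,scc[4]=0,scc[5]=?,scc[6]=0)
step 7: low=(low[0]=0,low[1]=1,low[2]=2,low[3]=5,low[4]=2,low[5]=6,low[6]=2); scc=(scc[0]=2,scc[1]=1,scc[2]=0,scc[3]=3,scc[4]=0,scc[5]=4,scc[6]=0)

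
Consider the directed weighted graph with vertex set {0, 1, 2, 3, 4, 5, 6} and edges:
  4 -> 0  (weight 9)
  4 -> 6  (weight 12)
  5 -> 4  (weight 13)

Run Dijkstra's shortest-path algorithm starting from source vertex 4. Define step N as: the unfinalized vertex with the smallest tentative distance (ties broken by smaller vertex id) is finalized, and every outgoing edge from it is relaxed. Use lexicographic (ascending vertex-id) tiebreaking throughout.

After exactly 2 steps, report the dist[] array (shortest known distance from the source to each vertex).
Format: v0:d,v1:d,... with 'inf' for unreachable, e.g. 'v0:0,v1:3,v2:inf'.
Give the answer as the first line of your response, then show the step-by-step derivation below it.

v0:9,v1:inf,v2:inf,v3:inf,v4:0,v5:inf,v6:12

step 1: dist = v0:9,v1:inf,v2:inf,v3:inf,v4:0,v5:inf,v6:12
step 2: dist = v0:9,v1:inf,v2:inf,v3:inf,v4:0,v5:inf,v6:12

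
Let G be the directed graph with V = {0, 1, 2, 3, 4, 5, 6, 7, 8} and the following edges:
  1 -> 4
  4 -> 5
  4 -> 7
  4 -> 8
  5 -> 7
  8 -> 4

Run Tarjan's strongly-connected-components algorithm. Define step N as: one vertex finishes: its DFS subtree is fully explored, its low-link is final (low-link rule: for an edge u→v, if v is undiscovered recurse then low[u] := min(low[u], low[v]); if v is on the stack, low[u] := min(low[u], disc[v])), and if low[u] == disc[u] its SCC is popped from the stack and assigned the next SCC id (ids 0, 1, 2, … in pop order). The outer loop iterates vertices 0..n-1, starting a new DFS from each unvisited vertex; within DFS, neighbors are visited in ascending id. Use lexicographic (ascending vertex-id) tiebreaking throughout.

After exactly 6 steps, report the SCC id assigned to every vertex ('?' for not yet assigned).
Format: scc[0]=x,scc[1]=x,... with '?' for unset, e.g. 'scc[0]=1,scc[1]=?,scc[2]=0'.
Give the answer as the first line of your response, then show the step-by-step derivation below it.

scc[0]=0,scc[1]=4,scc[2]=?,scc[3]=?,scc[4]=3,scc[5]=2,scc[6]=?,scc[7]=1,scc[8]=3

step 1: low=(low[0]=0,low[1]=?,low[2]=?,low[3]=?,low[4]=?,low[5]=?,low[6]=?,low[7]=?,low[8]=?); scc=(scc[0]=0,scc[1]=?,scc[2]=?,scc[3]=?,scc[4]=?,scc[5]=?,scc[6]=?,scc[7]=?,scc[8]=?)
step 2: low=(low[0]=0,low[1]=1,low[2]=?,low[3]=?,low[4]=2,low[5]=3,low[6]=?,low[7]=4,low[8]=?); scc=(scc[0]=0,scc[1]=?,scc[2]=?,scc[3]=?,scc[4]=?,scc[5]=?,scc[6]=?,scc[7]=1,scc[8]=?)
step 3: low=(low[0]=0,low[1]=1,low[2]=?,low[3]=?,low[4]=2,low[5]=3,low[6]=?,low[7]=4,low[8]=?); scc=(scc[0]=0,scc[1]=?,scc[2]=?,scc[3]=?,scc[4]=?,scc[5]=2,scc[6]=?,scc[7]=1,scc[8]=?)
step 4: low=(low[0]=0,low[1]=1,low[2]=?,low[3]=?,low[4]=2,low[5]=3,low[6]=?,low[7]=4,low[8]=2); scc=(scc[0]=0,scc[1]=?,scc[2]=?,scc[3]=?,scc[4]=?,scc[5]=2,scc[6]=?,scc[7]=1,scc[8]=?)
step 5: low=(low[0]=0,low[1]=1,low[2]=?,low[3]=?,low[4]=2,low[5]=3,low[6]=?,low[7]=4,low[8]=2); scc=(scc[0]=0,scc[1]=?,scc[2]=?,scc[3]=?,scc[4]=3,scc[5]=2,scc[6]=?,scc[7]=1,scc[8]=3)
step 6: low=(low[0]=0,low[1]=1,low[2]=?,low[3]=?,low[4]=2,low[5]=3,low[6]=?,low[7]=4,low[8]=2); scc=(scc[0]=0,scc[1]=4,scc[2]=?,scc[3]=?,scc[4]=3,scc[5]=2,scc[6]=?,scc[7]=1,scc[8]=3)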